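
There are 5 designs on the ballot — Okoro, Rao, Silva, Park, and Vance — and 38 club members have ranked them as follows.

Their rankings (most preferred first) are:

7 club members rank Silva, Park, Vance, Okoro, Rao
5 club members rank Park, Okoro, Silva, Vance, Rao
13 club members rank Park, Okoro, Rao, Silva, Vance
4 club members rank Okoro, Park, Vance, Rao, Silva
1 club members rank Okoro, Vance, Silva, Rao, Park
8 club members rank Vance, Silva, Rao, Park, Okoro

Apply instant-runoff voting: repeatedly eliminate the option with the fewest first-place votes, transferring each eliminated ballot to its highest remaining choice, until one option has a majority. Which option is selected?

Park

Round 1: Park 18, Vance 8, Silva 7, Okoro 5, Rao 0. Rao has the fewest and is eliminated.
Round 2: Park 18, Vance 8, Silva 7, Okoro 5. Okoro has the fewest and is eliminated.
Round 3: Park 22, Vance 9, Silva 7. Park has a majority.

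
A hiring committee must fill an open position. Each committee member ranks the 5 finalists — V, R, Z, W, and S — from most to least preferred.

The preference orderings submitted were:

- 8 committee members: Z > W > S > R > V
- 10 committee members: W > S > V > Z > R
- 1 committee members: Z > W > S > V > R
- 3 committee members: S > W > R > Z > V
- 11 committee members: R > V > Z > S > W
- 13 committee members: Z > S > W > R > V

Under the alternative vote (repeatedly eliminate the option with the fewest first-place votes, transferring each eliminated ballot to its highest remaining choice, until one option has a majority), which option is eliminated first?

V

Round 1: Z 22, R 11, W 10, S 3, V 0. V has the fewest and is eliminated.
Round 2: Z 22, R 11, W 10, S 3. S has the fewest and is eliminated.
Round 3: Z 22, W 13, R 11. R has the fewest and is eliminated.
Round 4: Z 33, W 13. Z has a majority.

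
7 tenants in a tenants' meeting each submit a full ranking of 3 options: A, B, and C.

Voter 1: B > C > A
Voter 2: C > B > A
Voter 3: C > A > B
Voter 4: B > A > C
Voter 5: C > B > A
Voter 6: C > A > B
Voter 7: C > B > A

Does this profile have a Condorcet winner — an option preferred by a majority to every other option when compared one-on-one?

Head-to-head results (7 voters total):
A vs B: B wins 5–2.
A vs C: C wins 6–1.
B vs C: C wins 5–2.
C beats each rival — A (6–1), B (5–2) — so C is the Condorcet winner.

Yes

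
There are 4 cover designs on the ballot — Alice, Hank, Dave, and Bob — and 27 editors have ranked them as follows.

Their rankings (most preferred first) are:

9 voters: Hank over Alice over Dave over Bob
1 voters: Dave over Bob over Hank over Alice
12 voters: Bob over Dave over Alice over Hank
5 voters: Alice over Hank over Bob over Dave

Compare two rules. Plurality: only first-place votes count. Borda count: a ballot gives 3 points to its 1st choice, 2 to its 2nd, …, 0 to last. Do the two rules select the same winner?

No

Plurality first-place counts: Alice 5, Hank 9, Dave 1, Bob 12 → Bob.
Borda totals: Alice 45, Hank 38, Dave 36, Bob 43 → Alice.
The two rules disagree: plurality picks Bob, Borda picks Alice.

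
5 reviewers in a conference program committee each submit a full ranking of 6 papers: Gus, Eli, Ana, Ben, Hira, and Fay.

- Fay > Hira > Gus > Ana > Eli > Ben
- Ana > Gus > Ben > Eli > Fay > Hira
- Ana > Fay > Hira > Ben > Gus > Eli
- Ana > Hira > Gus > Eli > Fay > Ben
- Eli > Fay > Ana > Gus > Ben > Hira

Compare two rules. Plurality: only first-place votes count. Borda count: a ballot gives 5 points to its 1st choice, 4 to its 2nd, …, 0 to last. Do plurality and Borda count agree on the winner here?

Plurality first-place counts: Gus 0, Eli 1, Ana 3, Ben 0, Hira 0, Fay 1 → Ana.
Borda totals: Gus 13, Eli 10, Ana 20, Ben 6, Hira 11, Fay 15 → Ana.
The two rules agree on Ana.

Yes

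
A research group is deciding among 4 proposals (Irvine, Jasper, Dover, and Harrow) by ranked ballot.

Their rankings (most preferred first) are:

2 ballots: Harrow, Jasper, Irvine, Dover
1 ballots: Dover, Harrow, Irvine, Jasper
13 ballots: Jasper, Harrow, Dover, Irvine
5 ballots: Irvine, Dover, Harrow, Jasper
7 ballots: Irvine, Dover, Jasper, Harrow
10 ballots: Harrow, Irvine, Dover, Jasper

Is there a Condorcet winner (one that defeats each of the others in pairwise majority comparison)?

Head-to-head results (38 voters total):
Irvine vs Jasper: Irvine wins 23–15.
Irvine vs Dover: Irvine wins 24–14.
Irvine vs Harrow: Harrow wins 26–12.
Jasper vs Dover: Dover wins 23–15.
Jasper vs Harrow: Jasper wins 20–18.
Dover vs Harrow: Harrow wins 25–13.
No candidate beats all others: Irvine beats Jasper beats Harrow beats Irvine, a majority cycle.

No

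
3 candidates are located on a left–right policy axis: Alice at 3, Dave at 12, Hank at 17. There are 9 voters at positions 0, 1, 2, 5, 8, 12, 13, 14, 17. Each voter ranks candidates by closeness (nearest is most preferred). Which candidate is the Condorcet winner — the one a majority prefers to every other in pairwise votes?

Dave

With single-peaked preferences on a line, the Condorcet winner is the candidate closest to the median voter.
The median voter (position 8) is closest to Dave at 12.
Check: Dave vs Hank — voters closer to Dave: 8 of 9.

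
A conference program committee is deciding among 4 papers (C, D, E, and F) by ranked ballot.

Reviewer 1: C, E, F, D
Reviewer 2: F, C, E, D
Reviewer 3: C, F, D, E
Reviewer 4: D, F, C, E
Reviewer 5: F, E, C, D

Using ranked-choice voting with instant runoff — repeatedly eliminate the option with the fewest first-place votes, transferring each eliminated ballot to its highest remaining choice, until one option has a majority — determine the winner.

F

Round 1: C 2, F 2, D 1, E 0. E has the fewest and is eliminated.
Round 2: C 2, F 2, D 1. D has the fewest and is eliminated.
Round 3: F 3, C 2. F has a majority.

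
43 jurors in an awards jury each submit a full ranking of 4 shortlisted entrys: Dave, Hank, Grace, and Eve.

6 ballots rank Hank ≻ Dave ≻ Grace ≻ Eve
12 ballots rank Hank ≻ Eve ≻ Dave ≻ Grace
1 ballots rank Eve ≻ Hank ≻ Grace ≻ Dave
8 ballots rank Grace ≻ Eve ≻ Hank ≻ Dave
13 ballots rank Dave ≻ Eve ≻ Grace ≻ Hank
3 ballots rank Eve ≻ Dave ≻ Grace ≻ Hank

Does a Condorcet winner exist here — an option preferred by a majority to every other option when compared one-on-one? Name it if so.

Eve

Head-to-head results (43 voters total):
Dave vs Hank: Hank wins 27–16.
Dave vs Grace: Dave wins 34–9.
Dave vs Eve: Eve wins 24–19.
Hank vs Grace: Grace wins 24–19.
Hank vs Eve: Eve wins 25–18.
Grace vs Eve: Eve wins 29–14.
Eve beats each rival — Dave (24–19), Hank (25–18), Grace (29–14) — so Eve is the Condorcet winner.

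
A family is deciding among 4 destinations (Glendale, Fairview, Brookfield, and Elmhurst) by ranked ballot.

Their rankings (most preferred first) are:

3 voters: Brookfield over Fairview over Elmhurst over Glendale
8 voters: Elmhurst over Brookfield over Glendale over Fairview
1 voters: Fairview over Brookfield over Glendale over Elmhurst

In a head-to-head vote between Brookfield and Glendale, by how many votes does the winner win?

Ballots ranking Brookfield above Glendale: 3+8+1 = 12.
Ballots ranking Glendale above Brookfield: 0.
Brookfield wins 12–0, a margin of 12.

12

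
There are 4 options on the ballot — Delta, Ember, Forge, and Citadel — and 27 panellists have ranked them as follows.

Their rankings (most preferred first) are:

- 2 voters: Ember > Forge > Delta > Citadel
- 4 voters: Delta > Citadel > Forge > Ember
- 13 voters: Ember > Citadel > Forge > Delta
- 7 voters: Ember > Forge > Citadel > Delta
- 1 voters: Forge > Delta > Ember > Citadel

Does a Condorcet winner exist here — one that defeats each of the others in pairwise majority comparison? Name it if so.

Head-to-head results (27 voters total):
Delta vs Ember: Ember wins 22–5.
Delta vs Forge: Forge wins 23–4.
Delta vs Citadel: Citadel wins 20–7.
Ember vs Forge: Ember wins 22–5.
Ember vs Citadel: Ember wins 23–4.
Forge vs Citadel: Citadel wins 17–10.
Ember beats each rival — Delta (22–5), Forge (22–5), Citadel (23–4) — so Ember is the Condorcet winner.

Ember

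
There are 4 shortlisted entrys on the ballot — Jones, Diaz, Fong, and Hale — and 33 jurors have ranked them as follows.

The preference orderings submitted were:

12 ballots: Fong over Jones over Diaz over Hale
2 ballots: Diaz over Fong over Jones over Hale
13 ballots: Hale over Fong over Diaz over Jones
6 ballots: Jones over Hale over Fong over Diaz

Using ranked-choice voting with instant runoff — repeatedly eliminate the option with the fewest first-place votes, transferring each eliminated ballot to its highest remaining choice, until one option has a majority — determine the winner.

Hale

Round 1: Hale 13, Fong 12, Jones 6, Diaz 2. Diaz has the fewest and is eliminated.
Round 2: Fong 14, Hale 13, Jones 6. Jones has the fewest and is eliminated.
Round 3: Hale 19, Fong 14. Hale has a majority.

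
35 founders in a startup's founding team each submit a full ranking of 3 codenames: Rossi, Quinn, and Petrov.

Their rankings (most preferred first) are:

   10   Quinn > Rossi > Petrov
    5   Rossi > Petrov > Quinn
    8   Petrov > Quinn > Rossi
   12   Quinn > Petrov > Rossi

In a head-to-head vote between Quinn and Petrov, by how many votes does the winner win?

Ballots ranking Quinn above Petrov: 10+12 = 22.
Ballots ranking Petrov above Quinn: 5+8 = 13.
Quinn wins 22–13, a margin of 9.

9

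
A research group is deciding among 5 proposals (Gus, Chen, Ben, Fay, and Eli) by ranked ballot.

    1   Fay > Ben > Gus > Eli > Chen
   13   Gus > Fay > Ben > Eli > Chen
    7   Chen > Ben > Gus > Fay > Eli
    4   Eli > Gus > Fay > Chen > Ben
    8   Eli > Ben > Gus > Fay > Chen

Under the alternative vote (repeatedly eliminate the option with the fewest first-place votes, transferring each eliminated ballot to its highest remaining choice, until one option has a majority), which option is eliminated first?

Round 1: Gus 13, Eli 12, Chen 7, Fay 1, Ben 0. Ben has the fewest and is eliminated.
Round 2: Gus 13, Eli 12, Chen 7, Fay 1. Fay has the fewest and is eliminated.
Round 3: Gus 14, Eli 12, Chen 7. Chen has the fewest and is eliminated.
Round 4: Gus 21, Eli 12. Gus has a majority.

Ben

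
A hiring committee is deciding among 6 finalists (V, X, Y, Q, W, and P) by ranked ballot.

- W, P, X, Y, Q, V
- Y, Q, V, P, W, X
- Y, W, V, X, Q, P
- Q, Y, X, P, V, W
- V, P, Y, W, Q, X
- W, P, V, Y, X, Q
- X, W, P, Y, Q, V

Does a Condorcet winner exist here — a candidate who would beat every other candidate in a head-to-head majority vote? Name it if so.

None — there is no Condorcet winner

Head-to-head results (7 voters total):
V vs X: V wins 4–3.
V vs Y: Y wins 5–2.
V vs Q: Q wins 4–3.
V vs W: W wins 4–3.
V vs P: P wins 4–3.
X vs Y: Y wins 5–2.
X vs Q: X wins 4–3.
X vs W: W wins 5–2.
X vs P: P wins 4–3.
Y vs Q: Y wins 6–1.
Y vs W: Y wins 4–3.
Y vs P: P wins 4–3.
Q vs W: W wins 5–2.
Q vs P: P wins 4–3.
W vs P: W wins 4–3.
No candidate beats all others: V beats X beats Q beats V, a majority cycle.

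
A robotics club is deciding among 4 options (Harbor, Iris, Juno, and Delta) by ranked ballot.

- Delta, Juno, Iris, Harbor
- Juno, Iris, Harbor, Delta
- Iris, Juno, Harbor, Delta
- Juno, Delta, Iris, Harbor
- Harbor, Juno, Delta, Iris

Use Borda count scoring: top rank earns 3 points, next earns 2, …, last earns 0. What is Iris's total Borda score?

7

Borda scores:
  Harbor: 0 + 1 + 1 + 0 + 3 = 5
  Iris: 1 + 2 + 3 + 1 + 0 = 7
  Juno: 2 + 3 + 2 + 3 + 2 = 12
  Delta: 3 + 0 + 0 + 2 + 1 = 6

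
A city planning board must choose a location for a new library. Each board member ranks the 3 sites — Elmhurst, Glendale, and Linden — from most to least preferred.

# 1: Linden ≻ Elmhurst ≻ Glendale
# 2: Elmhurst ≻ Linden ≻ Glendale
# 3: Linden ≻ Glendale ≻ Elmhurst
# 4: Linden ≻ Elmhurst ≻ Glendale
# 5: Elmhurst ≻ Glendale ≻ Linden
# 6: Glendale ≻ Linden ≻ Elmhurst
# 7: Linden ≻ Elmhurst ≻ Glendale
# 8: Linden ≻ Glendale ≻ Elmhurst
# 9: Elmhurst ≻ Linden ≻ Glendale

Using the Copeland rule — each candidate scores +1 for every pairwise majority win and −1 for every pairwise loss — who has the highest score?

Pairwise results:
  Elmhurst vs Glendale: Elmhurst wins 6–3.
  Elmhurst vs Linden: Linden wins 6–3.
  Glendale vs Linden: Linden wins 7–2.
Copeland scores (wins − losses):
  Elmhurst: 1 − 1 = 0
  Glendale: 0 − 2 = -2
  Linden: 2 − 0 = 2
Linden has the best Copeland score.

Linden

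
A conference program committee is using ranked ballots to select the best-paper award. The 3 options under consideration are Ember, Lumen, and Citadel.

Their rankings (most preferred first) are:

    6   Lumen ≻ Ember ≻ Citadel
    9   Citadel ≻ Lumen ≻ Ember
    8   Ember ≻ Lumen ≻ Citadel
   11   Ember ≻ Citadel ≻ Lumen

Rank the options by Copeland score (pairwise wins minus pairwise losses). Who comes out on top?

Pairwise results:
  Ember vs Lumen: Ember wins 19–15.
  Ember vs Citadel: Ember wins 25–9.
  Lumen vs Citadel: Citadel wins 20–14.
Copeland scores (wins − losses):
  Ember: 2 − 0 = 2
  Lumen: 0 − 2 = -2
  Citadel: 1 − 1 = 0
Ember has the best Copeland score.

Ember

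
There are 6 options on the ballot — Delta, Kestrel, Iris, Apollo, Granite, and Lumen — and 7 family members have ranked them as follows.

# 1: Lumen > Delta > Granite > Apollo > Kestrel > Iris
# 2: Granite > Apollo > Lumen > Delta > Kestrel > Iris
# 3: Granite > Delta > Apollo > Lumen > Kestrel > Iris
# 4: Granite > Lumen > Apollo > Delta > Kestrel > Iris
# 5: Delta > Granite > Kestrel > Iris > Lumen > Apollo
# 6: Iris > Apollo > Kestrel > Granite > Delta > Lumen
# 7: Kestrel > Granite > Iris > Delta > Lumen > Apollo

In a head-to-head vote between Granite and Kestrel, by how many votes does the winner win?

Ballots ranking Granite above Kestrel: 5.
Ballots ranking Kestrel above Granite: 2.
Granite wins 5–2, a margin of 3.

3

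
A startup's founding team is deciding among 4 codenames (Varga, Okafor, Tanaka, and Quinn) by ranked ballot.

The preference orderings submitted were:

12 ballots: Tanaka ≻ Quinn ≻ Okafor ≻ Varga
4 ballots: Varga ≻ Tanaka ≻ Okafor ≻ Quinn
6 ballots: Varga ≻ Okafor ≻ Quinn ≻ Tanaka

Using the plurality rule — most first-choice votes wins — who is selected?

First-place vote totals:
  Varga: 10
  Okafor: 0
  Tanaka: 12
  Quinn: 0
Tanaka has the most first-place votes.

Tanaka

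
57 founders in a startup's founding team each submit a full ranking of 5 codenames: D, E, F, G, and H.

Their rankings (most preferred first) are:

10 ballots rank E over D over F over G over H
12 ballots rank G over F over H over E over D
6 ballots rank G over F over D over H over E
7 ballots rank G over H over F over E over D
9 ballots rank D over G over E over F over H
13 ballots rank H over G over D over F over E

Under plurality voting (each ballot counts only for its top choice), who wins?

First-place vote totals:
  D: 9
  E: 10
  F: 0
  G: 25
  H: 13
G has the most first-place votes.

G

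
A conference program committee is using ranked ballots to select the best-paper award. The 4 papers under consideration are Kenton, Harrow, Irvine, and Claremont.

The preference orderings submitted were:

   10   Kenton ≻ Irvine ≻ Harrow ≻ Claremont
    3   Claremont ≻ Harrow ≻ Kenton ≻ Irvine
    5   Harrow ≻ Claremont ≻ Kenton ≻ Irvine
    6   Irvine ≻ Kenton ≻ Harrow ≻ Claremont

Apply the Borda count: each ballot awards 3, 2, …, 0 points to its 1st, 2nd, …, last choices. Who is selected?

Kenton

Borda scores:
  Kenton: 10·3 + 3·1 + 5·1 + 6·2 = 50
  Harrow: 10·1 + 3·2 + 5·3 + 6·1 = 37
  Irvine: 10·2 + 3·0 + 5·0 + 6·3 = 38
  Claremont: 10·0 + 3·3 + 5·2 + 6·0 = 19
Kenton has the highest total.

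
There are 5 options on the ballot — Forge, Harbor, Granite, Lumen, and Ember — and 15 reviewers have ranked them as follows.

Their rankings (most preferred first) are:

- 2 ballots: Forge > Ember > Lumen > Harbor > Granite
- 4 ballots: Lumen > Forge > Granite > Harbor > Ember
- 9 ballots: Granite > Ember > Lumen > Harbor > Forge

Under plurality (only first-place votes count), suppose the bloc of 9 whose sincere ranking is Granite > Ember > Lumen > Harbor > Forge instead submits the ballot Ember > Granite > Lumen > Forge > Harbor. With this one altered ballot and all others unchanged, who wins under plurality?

Ember

First-place totals with the altered ballot: Forge 2, Harbor 0, Granite 0, Lumen 4, Ember 9.
The switch changes the winner from Granite to Ember.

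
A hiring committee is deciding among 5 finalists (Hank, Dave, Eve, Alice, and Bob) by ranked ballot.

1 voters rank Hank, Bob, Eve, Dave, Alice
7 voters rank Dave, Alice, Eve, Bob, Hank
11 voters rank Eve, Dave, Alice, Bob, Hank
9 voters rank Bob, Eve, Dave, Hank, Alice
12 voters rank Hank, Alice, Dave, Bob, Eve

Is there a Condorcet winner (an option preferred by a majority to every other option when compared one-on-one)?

No

Head-to-head results (40 voters total):
Hank vs Dave: Dave wins 27–13.
Hank vs Eve: Eve wins 27–13.
Hank vs Alice: Hank wins 22–18.
Hank vs Bob: Bob wins 27–13.
Dave vs Eve: Eve wins 21–19.
Dave vs Alice: Dave wins 28–12.
Dave vs Bob: Dave wins 30–10.
Eve vs Alice: Eve wins 21–19.
Eve vs Bob: Bob wins 22–18.
Alice vs Bob: Alice wins 30–10.
No candidate beats all others: Hank beats Alice beats Bob beats Hank, a majority cycle.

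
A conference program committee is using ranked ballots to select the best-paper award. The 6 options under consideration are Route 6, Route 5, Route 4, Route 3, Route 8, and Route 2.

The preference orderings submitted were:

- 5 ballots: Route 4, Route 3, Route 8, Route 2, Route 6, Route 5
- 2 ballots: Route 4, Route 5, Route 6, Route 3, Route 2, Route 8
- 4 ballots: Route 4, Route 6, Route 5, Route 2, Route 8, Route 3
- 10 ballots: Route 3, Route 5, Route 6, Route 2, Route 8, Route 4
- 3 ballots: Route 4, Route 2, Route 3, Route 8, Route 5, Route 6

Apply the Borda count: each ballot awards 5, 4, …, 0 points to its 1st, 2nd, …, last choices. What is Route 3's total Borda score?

83

Borda scores:
  Route 6: 5·1 + 2·3 + 4·4 + 10·3 + 3·0 = 57
  Route 5: 5·0 + 2·4 + 4·3 + 10·4 + 3·1 = 63
  Route 4: 5·5 + 2·5 + 4·5 + 10·0 + 3·5 = 70
  Route 3: 5·4 + 2·2 + 4·0 + 10·5 + 3·3 = 83
  Route 8: 5·3 + 2·0 + 4·1 + 10·1 + 3·2 = 35
  Route 2: 5·2 + 2·1 + 4·2 + 10·2 + 3·4 = 52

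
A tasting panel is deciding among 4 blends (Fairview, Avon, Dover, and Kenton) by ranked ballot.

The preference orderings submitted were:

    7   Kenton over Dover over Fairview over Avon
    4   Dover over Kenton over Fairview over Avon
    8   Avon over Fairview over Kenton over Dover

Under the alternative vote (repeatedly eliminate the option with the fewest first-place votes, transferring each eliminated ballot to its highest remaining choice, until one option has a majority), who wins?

Kenton

Round 1: Avon 8, Kenton 7, Dover 4, Fairview 0. Fairview has the fewest and is eliminated.
Round 2: Avon 8, Kenton 7, Dover 4. Dover has the fewest and is eliminated.
Round 3: Kenton 11, Avon 8. Kenton has a majority.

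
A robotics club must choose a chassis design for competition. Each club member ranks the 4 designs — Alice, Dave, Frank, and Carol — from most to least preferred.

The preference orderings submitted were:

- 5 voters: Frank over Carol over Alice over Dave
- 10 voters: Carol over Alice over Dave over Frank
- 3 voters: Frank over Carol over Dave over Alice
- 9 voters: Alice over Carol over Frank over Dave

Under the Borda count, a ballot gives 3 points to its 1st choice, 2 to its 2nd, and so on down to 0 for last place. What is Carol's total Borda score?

64

Borda scores:
  Alice: 5·1 + 10·2 + 3·0 + 9·3 = 52
  Dave: 5·0 + 10·1 + 3·1 + 9·0 = 13
  Frank: 5·3 + 10·0 + 3·3 + 9·1 = 33
  Carol: 5·2 + 10·3 + 3·2 + 9·2 = 64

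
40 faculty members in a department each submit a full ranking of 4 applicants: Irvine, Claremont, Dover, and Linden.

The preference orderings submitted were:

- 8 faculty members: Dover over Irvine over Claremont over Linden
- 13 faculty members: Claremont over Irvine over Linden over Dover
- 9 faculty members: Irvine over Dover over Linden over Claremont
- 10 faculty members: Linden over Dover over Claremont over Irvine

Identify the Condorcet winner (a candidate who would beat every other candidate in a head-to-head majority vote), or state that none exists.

Head-to-head results (40 voters total):
Irvine vs Claremont: Claremont wins 23–17.
Irvine vs Dover: Irvine wins 22–18.
Irvine vs Linden: Irvine wins 30–10.
Claremont vs Dover: Dover wins 27–13.
Claremont vs Linden: Claremont wins 21–19.
Dover vs Linden: Linden wins 23–17.
No candidate beats all others: Irvine beats Dover beats Claremont beats Irvine, a majority cycle.

None — there is no Condorcet winner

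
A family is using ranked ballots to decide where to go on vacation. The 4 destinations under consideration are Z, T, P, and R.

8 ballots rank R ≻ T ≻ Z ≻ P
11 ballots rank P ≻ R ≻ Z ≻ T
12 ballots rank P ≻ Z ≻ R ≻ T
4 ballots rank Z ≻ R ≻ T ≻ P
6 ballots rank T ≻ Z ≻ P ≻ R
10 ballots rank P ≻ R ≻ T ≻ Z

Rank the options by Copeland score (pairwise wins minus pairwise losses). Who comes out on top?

P

Pairwise results:
  Z vs T: Z wins 27–24.
  Z vs P: P wins 33–18.
  Z vs R: R wins 29–22.
  T vs P: P wins 33–18.
  T vs R: R wins 45–6.
  P vs R: P wins 39–12.
Copeland scores (wins − losses):
  Z: 1 − 2 = -1
  T: 0 − 3 = -3
  P: 3 − 0 = 3
  R: 2 − 1 = 1
P has the best Copeland score.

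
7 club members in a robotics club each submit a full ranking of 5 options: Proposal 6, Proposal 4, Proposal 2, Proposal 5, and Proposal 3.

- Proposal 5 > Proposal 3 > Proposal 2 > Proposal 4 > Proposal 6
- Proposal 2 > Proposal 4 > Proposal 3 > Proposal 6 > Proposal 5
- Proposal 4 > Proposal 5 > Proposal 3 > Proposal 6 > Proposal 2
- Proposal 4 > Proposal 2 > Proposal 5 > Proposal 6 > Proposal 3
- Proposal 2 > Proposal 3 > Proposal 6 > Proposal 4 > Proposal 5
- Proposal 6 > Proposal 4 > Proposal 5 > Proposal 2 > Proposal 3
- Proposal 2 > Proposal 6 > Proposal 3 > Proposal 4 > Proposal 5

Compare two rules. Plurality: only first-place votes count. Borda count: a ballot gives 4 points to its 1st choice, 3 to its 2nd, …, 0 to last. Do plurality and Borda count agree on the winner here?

Plurality first-place counts: Proposal 6 1, Proposal 4 2, Proposal 2 3, Proposal 5 1, Proposal 3 0 → Proposal 2.
Borda totals: Proposal 6 12, Proposal 4 17, Proposal 2 18, Proposal 5 11, Proposal 3 12 → Proposal 2.
The two rules agree on Proposal 2.

Yes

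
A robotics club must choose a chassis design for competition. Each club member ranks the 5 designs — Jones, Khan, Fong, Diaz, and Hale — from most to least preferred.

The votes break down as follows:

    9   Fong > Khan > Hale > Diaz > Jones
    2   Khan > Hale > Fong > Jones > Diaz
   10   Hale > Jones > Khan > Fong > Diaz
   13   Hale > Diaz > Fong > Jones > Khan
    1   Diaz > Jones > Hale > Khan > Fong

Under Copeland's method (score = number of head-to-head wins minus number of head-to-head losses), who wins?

Hale

Pairwise results:
  Jones vs Khan: Jones wins 24–11.
  Jones vs Fong: Fong wins 24–11.
  Jones vs Diaz: Diaz wins 23–12.
  Jones vs Hale: Hale wins 34–1.
  Khan vs Fong: Fong wins 22–13.
  Khan vs Diaz: Khan wins 21–14.
  Khan vs Hale: Hale wins 24–11.
  Fong vs Diaz: Fong wins 21–14.
  Fong vs Hale: Hale wins 26–9.
  Diaz vs Hale: Hale wins 34–1.
Copeland scores (wins − losses):
  Jones: 1 − 3 = -2
  Khan: 1 − 3 = -2
  Fong: 3 − 1 = 2
  Diaz: 1 − 3 = -2
  Hale: 4 − 0 = 4
Hale has the best Copeland score.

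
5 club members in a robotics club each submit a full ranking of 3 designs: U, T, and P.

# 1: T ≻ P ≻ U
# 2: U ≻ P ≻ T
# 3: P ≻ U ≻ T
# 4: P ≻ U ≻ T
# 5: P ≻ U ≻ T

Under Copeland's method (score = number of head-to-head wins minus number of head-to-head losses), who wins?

P

Pairwise results:
  U vs T: U wins 4–1.
  U vs P: P wins 4–1.
  T vs P: P wins 4–1.
Copeland scores (wins − losses):
  U: 1 − 1 = 0
  T: 0 − 2 = -2
  P: 2 − 0 = 2
P has the best Copeland score.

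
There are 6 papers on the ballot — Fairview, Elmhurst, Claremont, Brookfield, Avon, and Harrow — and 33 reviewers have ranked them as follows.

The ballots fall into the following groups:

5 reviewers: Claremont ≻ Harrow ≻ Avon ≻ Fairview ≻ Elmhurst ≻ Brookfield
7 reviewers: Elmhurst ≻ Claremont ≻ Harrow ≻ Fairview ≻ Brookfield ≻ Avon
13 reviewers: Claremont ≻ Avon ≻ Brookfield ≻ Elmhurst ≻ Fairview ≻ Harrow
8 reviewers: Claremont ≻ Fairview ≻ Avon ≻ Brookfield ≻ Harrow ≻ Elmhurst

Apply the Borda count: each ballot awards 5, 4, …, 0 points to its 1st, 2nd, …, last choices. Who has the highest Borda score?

Claremont

Borda scores:
  Fairview: 5·2 + 7·2 + 13·1 + 8·4 = 69
  Elmhurst: 5·1 + 7·5 + 13·2 + 8·0 = 66
  Claremont: 5·5 + 7·4 + 13·5 + 8·5 = 158
  Brookfield: 5·0 + 7·1 + 13·3 + 8·2 = 62
  Avon: 5·3 + 7·0 + 13·4 + 8·3 = 91
  Harrow: 5·4 + 7·3 + 13·0 + 8·1 = 49
Claremont has the highest total.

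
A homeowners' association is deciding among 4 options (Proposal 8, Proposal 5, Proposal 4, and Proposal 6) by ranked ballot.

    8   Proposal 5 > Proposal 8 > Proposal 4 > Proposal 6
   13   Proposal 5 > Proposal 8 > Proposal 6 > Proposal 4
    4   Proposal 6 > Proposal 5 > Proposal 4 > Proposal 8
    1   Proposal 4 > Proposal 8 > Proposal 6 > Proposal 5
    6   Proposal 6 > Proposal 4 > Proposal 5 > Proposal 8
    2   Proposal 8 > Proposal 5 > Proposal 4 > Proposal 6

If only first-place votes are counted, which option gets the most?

Proposal 5

First-place vote totals:
  Proposal 8: 2
  Proposal 5: 21
  Proposal 4: 1
  Proposal 6: 10
Proposal 5 has the most first-place votes.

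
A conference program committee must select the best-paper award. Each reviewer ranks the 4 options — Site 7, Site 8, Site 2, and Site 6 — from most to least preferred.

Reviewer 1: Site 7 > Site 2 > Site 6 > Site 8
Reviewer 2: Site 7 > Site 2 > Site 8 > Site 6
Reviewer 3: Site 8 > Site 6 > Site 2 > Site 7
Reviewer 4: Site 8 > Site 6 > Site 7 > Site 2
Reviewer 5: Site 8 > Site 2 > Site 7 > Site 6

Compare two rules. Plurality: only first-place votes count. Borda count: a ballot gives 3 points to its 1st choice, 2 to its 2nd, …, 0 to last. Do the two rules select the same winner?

Yes

Plurality first-place counts: Site 7 2, Site 8 3, Site 2 0, Site 6 0 → Site 8.
Borda totals: Site 7 8, Site 8 10, Site 2 7, Site 6 5 → Site 8.
The two rules agree on Site 8.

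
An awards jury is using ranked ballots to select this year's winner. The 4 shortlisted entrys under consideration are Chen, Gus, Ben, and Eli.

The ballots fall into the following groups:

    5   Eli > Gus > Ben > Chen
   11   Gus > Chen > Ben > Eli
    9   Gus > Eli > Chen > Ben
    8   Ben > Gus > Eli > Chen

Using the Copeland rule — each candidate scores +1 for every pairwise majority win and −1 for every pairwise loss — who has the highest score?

Gus

Pairwise results:
  Chen vs Gus: Gus wins 33–0.
  Chen vs Ben: Chen wins 20–13.
  Chen vs Eli: Eli wins 22–11.
  Gus vs Ben: Gus wins 25–8.
  Gus vs Eli: Gus wins 28–5.
  Ben vs Eli: Ben wins 19–14.
Copeland scores (wins − losses):
  Chen: 1 − 2 = -1
  Gus: 3 − 0 = 3
  Ben: 1 − 2 = -1
  Eli: 1 − 2 = -1
Gus has the best Copeland score.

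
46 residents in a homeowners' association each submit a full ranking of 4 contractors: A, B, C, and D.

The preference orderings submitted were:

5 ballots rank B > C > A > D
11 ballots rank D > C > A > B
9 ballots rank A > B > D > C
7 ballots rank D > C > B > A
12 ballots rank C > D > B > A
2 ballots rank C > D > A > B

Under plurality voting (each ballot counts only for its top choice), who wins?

First-place vote totals:
  A: 9
  B: 5
  C: 14
  D: 18
D has the most first-place votes.

D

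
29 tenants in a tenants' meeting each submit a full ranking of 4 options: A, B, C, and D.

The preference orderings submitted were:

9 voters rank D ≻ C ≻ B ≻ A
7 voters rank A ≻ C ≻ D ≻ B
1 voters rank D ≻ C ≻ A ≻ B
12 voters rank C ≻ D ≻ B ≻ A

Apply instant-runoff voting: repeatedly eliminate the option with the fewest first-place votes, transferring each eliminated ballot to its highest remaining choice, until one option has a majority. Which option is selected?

C

Round 1: C 12, D 10, A 7, B 0. B has the fewest and is eliminated.
Round 2: C 12, D 10, A 7. A has the fewest and is eliminated.
Round 3: C 19, D 10. C has a majority.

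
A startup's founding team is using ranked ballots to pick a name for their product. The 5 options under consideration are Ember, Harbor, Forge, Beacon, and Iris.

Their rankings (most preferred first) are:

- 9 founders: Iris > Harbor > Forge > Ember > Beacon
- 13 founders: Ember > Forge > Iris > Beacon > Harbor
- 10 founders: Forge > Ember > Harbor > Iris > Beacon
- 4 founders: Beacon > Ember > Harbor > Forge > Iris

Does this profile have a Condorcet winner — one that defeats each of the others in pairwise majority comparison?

Head-to-head results (36 voters total):
Ember vs Harbor: Ember wins 27–9.
Ember vs Forge: Forge wins 19–17.
Ember vs Beacon: Ember wins 32–4.
Ember vs Iris: Ember wins 27–9.
Harbor vs Forge: Forge wins 23–13.
Harbor vs Beacon: Harbor wins 19–17.
Harbor vs Iris: Iris wins 22–14.
Forge vs Beacon: Forge wins 32–4.
Forge vs Iris: Forge wins 27–9.
Beacon vs Iris: Iris wins 32–4.
Forge beats each rival — Ember (19–17), Harbor (23–13), Beacon (32–4), Iris (27–9) — so Forge is the Condorcet winner.

Yes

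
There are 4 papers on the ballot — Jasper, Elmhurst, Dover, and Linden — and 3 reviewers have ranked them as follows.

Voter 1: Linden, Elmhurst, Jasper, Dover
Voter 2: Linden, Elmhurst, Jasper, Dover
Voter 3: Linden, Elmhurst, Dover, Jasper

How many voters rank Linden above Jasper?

Ballots ranking Linden above Jasper: 3.
Ballots ranking Jasper above Linden: 0.
So 3 of 3 voters prefer Linden to Jasper.

3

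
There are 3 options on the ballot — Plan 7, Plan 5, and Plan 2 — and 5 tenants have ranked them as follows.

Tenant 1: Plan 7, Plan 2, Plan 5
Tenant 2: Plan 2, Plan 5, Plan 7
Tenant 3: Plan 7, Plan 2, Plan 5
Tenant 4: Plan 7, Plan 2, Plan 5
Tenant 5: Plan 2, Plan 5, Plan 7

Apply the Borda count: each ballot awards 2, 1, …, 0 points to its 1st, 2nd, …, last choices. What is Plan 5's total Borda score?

Borda scores:
  Plan 7: 2 + 0 + 2 + 2 + 0 = 6
  Plan 5: 0 + 1 + 0 + 0 + 1 = 2
  Plan 2: 1 + 2 + 1 + 1 + 2 = 7

2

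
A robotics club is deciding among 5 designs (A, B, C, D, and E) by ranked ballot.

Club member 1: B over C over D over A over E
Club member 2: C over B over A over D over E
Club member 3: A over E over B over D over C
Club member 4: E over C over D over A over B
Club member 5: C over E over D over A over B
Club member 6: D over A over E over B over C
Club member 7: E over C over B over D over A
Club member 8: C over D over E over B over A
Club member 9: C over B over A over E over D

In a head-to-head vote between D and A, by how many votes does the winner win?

Ballots ranking D above A: 6.
Ballots ranking A above D: 3.
D wins 6–3, a margin of 3.

3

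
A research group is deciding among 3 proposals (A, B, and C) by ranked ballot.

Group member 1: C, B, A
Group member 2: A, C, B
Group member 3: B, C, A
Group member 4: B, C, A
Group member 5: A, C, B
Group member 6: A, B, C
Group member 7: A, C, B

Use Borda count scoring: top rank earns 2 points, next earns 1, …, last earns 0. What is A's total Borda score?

Borda scores:
  A: 0 + 2 + 0 + 0 + 2 + 2 + 2 = 8
  B: 1 + 0 + 2 + 2 + 0 + 1 + 0 = 6
  C: 2 + 1 + 1 + 1 + 1 + 0 + 1 = 7

8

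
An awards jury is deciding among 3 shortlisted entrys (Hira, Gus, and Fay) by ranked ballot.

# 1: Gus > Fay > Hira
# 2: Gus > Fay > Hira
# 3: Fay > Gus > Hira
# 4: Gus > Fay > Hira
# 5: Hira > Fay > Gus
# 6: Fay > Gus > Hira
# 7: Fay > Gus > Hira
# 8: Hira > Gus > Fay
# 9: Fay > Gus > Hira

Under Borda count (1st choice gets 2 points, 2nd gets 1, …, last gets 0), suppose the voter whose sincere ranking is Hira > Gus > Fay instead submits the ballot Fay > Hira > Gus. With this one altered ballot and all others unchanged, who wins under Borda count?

Borda totals with the altered ballot: Hira 3, Gus 10, Fay 14.
The winner is unchanged: still Fay.

Fay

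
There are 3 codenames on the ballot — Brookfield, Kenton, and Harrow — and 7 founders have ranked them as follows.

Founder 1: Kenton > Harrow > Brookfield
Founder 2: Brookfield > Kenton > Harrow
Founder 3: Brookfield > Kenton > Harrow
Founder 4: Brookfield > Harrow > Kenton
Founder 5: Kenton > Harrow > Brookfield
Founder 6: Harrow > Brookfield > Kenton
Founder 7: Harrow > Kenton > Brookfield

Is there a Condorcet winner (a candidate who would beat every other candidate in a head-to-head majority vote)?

Head-to-head results (7 voters total):
Brookfield vs Kenton: Brookfield wins 4–3.
Brookfield vs Harrow: Harrow wins 4–3.
Kenton vs Harrow: Kenton wins 4–3.
No candidate beats all others: Brookfield beats Kenton beats Harrow beats Brookfield, a majority cycle.

No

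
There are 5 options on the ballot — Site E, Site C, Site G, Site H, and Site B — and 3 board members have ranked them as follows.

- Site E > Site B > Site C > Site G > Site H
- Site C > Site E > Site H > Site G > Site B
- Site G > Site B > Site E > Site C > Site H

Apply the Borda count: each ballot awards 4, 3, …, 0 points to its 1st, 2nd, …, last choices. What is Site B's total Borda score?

Borda scores:
  Site E: 4 + 3 + 2 = 9
  Site C: 2 + 4 + 1 = 7
  Site G: 1 + 1 + 4 = 6
  Site H: 0 + 2 + 0 = 2
  Site B: 3 + 0 + 3 = 6

6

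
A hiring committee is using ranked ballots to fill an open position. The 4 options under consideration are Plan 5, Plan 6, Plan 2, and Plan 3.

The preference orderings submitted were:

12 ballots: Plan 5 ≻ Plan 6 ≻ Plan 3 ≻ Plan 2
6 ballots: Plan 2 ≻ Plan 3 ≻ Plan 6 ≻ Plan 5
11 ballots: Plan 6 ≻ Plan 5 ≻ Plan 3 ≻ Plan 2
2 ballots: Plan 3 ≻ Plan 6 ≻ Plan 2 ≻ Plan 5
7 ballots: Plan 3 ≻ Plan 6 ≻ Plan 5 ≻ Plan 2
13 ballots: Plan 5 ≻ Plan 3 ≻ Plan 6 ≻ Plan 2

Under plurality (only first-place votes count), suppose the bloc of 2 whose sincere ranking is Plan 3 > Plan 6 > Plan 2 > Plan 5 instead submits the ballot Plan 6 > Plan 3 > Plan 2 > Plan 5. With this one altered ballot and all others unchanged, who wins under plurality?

First-place totals with the altered ballot: Plan 5 25, Plan 6 13, Plan 2 6, Plan 3 7.
The winner is unchanged: still Plan 5.

Plan 5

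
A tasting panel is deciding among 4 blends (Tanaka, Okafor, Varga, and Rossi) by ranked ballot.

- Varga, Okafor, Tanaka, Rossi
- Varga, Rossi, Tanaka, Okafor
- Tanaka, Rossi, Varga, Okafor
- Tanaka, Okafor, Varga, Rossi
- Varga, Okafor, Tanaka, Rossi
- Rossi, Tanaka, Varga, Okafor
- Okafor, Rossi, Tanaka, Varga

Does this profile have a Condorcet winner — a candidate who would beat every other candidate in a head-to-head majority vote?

Yes

Head-to-head results (7 voters total):
Tanaka vs Okafor: Tanaka wins 4–3.
Tanaka vs Varga: Tanaka wins 4–3.
Tanaka vs Rossi: Tanaka wins 4–3.
Okafor vs Varga: Varga wins 5–2.
Okafor vs Rossi: Okafor wins 4–3.
Varga vs Rossi: Varga wins 4–3.
Tanaka beats each rival — Okafor (4–3), Varga (4–3), Rossi (4–3) — so Tanaka is the Condorcet winner.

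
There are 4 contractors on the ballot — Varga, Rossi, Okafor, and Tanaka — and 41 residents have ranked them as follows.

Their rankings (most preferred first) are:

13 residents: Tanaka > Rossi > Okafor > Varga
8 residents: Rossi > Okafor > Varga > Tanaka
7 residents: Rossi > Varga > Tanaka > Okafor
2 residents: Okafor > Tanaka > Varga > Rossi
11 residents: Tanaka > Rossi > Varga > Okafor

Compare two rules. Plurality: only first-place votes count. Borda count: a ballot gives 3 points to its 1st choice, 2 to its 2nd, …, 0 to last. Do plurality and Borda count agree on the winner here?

Plurality first-place counts: Varga 0, Rossi 15, Okafor 2, Tanaka 24 → Tanaka.
Borda totals: Varga 35, Rossi 93, Okafor 35, Tanaka 83 → Rossi.
The two rules disagree: plurality picks Tanaka, Borda picks Rossi.

No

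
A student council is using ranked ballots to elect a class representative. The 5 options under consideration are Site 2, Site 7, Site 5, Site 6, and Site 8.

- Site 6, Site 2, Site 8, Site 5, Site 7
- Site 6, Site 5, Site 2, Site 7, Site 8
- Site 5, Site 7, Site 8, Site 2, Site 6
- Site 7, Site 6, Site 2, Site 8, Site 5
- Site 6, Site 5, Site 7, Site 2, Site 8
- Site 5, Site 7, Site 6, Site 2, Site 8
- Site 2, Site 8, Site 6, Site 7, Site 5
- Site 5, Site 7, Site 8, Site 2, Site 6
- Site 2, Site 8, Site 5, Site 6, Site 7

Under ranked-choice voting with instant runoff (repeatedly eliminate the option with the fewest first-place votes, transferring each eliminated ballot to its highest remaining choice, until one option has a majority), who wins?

Site 6

Round 1: Site 5 3, Site 6 3, Site 2 2, Site 7 1, Site 8 0. Site 8 has the fewest and is eliminated.
Round 2: Site 5 3, Site 6 3, Site 2 2, Site 7 1. Site 7 has the fewest and is eliminated.
Round 3: Site 6 4, Site 5 3, Site 2 2. Site 2 has the fewest and is eliminated.
Round 4: Site 6 5, Site 5 4. Site 6 has a majority.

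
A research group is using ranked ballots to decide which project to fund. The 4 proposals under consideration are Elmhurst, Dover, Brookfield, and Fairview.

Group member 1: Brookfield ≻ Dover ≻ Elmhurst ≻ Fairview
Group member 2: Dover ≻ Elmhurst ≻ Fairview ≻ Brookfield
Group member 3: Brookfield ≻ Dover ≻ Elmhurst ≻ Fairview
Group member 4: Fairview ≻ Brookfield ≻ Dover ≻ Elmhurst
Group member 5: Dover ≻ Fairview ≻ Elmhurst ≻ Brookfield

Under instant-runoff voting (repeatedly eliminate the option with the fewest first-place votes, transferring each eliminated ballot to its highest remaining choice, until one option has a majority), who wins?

Round 1: Dover 2, Brookfield 2, Fairview 1, Elmhurst 0. Elmhurst has the fewest and is eliminated.
Round 2: Dover 2, Brookfield 2, Fairview 1. Fairview has the fewest and is eliminated.
Round 3: Brookfield 3, Dover 2. Brookfield has a majority.

Brookfield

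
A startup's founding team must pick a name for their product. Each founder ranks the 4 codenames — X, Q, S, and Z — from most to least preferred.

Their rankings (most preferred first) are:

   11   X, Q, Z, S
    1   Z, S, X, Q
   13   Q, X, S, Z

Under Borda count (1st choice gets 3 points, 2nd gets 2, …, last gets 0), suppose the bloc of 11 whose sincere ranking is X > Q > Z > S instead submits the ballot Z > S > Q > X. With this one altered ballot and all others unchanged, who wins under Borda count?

Borda totals with the altered ballot: X 27, Q 50, S 37, Z 36.
The winner is unchanged: still Q.

Q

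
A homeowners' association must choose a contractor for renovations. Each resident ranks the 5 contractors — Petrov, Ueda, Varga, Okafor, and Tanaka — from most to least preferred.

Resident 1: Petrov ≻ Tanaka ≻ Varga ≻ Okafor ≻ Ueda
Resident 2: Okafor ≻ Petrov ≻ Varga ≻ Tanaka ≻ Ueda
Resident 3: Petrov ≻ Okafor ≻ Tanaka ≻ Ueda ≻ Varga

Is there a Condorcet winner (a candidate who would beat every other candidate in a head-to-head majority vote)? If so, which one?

Petrov

Head-to-head results (3 voters total):
Petrov vs Ueda: Petrov wins 3–0.
Petrov vs Varga: Petrov wins 3–0.
Petrov vs Okafor: Petrov wins 2–1.
Petrov vs Tanaka: Petrov wins 3–0.
Ueda vs Varga: Varga wins 2–1.
Ueda vs Okafor: Okafor wins 3–0.
Ueda vs Tanaka: Tanaka wins 3–0.
Varga vs Okafor: Okafor wins 2–1.
Varga vs Tanaka: Tanaka wins 2–1.
Okafor vs Tanaka: Okafor wins 2–1.
Petrov beats each rival — Ueda (3–0), Varga (3–0), Okafor (2–1), Tanaka (3–0) — so Petrov is the Condorcet winner.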